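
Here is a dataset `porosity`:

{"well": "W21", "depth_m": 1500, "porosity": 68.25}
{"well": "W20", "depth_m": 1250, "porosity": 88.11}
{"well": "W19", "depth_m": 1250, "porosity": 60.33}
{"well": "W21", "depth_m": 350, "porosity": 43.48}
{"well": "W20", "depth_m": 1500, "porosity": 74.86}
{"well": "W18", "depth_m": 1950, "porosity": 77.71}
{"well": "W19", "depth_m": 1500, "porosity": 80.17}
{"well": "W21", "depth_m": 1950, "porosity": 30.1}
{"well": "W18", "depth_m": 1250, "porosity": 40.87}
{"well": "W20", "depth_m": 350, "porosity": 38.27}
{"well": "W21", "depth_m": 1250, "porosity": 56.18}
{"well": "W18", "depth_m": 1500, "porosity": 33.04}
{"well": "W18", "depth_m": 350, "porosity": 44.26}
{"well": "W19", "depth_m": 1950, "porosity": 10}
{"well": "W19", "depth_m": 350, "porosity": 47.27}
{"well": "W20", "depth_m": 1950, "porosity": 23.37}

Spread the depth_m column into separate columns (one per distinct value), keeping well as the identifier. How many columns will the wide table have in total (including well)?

1 column for well plus 4 distinct depth_m values → 5 columns.

5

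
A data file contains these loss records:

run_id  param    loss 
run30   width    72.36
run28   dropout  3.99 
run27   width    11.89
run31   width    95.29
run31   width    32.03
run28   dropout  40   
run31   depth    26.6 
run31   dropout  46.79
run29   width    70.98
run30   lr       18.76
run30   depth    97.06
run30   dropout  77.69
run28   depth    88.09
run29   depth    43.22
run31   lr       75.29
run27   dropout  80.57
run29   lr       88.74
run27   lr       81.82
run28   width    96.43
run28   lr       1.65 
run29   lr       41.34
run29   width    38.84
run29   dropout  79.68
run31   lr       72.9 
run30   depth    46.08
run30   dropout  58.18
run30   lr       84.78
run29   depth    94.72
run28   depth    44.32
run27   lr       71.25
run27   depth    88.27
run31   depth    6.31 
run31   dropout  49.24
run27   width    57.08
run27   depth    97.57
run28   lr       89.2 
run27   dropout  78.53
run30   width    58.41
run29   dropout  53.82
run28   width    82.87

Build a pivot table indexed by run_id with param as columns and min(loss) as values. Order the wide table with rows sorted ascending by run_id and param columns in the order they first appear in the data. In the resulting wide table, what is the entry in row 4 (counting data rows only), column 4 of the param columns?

18.76

With rows sorted ascending by run_id, row 4 is run_id=run30. param columns in first-appearance order: width, dropout, depth, lr; column 4 is lr.
Long rows with run_id=run30, param=lr: min(18.76, 84.78) = 18.76.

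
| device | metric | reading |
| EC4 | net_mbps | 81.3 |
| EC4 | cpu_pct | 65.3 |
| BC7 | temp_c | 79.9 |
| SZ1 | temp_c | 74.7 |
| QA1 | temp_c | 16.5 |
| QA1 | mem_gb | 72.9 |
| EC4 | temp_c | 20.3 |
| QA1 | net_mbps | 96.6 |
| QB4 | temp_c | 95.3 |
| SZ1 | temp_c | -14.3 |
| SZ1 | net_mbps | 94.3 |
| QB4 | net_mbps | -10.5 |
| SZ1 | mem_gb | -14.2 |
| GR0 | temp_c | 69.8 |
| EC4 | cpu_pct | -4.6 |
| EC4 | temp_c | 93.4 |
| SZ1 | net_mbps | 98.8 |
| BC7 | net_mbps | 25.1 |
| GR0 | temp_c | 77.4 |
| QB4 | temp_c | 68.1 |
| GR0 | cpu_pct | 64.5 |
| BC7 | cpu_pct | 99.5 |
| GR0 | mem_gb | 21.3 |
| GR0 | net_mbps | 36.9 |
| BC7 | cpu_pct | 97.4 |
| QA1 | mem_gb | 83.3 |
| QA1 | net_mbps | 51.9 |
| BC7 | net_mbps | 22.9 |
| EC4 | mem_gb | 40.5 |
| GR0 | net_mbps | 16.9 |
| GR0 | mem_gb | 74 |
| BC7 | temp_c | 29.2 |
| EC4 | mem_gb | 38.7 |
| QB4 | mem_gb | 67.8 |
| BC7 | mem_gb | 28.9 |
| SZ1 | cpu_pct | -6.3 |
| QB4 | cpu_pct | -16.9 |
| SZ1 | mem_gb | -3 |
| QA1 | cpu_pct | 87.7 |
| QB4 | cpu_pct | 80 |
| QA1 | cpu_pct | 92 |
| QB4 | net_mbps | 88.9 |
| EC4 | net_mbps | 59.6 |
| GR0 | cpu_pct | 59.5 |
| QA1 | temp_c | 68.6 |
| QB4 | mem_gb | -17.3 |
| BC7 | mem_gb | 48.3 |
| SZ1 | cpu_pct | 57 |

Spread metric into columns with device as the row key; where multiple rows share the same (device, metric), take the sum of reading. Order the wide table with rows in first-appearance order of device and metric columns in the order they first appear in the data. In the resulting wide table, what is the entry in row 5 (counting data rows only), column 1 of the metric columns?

78.4

With rows in first-appearance order of device, row 5 is device=QB4. metric columns in first-appearance order: net_mbps, cpu_pct, temp_c, mem_gb; column 1 is net_mbps.
Long rows with device=QB4, metric=net_mbps: -10.5 + 88.9 = 78.4.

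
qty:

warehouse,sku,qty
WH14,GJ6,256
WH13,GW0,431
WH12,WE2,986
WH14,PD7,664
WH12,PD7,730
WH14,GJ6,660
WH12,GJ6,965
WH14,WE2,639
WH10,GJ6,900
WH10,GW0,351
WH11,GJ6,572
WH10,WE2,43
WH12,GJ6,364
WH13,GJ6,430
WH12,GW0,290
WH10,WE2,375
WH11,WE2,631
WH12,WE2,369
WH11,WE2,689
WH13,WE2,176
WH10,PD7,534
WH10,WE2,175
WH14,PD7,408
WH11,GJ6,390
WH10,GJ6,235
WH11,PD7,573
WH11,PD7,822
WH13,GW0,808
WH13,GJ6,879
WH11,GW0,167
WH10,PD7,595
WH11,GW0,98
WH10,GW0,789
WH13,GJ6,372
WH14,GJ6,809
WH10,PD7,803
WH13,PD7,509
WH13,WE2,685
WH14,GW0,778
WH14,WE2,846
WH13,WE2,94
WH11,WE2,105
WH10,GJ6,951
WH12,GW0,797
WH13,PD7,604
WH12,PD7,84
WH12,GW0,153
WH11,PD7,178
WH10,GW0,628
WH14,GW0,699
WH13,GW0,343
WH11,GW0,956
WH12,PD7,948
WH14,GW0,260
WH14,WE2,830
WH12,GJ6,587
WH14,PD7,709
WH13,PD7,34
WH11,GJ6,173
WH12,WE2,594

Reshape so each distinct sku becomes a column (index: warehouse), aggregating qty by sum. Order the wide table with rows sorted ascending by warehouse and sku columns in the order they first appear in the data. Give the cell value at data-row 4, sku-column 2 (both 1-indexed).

1582

With rows sorted ascending by warehouse, row 4 is warehouse=WH13. sku columns in first-appearance order: GJ6, GW0, WE2, PD7; column 2 is GW0.
Long rows with warehouse=WH13, sku=GW0: 431 + 808 + 343 = 1582.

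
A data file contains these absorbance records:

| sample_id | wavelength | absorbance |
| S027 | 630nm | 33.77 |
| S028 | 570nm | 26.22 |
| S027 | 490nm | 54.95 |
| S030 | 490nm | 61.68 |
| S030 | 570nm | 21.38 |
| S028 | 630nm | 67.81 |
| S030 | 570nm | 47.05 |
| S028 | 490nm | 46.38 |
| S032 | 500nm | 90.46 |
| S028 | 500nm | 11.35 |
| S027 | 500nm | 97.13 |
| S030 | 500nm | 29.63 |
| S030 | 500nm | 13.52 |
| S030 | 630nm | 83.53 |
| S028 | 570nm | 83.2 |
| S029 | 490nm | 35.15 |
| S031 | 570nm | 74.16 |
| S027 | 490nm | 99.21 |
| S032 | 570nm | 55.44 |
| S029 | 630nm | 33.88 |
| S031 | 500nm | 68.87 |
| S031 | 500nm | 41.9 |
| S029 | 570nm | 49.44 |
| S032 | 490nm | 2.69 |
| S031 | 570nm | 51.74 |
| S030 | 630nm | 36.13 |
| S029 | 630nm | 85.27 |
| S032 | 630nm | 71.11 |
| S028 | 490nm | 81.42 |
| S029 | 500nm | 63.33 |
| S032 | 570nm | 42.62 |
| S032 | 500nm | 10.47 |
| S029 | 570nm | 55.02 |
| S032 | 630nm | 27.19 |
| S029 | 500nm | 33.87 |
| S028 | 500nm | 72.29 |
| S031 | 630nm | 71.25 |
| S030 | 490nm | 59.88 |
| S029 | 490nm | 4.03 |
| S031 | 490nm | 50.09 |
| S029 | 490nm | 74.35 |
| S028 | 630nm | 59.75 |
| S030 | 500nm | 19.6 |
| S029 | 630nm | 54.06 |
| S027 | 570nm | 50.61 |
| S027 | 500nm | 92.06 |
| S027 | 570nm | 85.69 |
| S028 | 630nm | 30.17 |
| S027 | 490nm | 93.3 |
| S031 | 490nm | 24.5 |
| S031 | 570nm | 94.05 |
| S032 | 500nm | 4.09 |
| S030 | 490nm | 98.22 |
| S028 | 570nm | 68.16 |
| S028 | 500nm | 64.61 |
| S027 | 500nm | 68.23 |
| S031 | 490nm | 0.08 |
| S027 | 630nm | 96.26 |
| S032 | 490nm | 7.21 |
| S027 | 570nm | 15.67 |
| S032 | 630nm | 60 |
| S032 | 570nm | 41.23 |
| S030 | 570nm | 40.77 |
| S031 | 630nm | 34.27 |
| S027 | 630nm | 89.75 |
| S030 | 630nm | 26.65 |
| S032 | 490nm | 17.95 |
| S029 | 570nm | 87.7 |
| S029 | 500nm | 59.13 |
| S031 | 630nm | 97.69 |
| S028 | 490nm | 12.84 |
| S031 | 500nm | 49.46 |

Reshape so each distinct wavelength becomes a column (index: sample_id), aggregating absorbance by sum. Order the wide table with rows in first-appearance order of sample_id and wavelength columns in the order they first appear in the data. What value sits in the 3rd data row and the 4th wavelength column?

With rows in first-appearance order of sample_id, row 3 is sample_id=S030. wavelength columns in first-appearance order: 630nm, 570nm, 490nm, 500nm; column 4 is 500nm.
Long rows with sample_id=S030, wavelength=500nm: 29.63 + 13.52 + 19.6 = 62.75.

62.75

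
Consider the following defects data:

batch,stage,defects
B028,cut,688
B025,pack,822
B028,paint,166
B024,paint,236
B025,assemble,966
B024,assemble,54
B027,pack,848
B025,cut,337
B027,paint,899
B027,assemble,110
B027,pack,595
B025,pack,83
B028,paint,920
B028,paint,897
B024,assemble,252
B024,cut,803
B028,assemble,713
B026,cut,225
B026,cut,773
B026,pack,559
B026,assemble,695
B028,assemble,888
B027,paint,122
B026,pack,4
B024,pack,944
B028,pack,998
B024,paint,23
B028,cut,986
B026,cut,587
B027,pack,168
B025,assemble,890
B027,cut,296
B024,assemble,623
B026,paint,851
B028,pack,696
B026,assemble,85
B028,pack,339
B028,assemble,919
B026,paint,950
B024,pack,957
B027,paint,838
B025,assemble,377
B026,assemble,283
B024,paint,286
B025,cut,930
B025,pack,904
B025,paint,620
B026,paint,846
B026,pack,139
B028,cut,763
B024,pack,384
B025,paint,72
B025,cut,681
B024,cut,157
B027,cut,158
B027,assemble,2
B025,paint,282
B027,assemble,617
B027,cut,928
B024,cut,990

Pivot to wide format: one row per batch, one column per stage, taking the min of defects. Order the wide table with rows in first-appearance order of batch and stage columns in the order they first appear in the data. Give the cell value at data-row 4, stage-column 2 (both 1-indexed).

168

With rows in first-appearance order of batch, row 4 is batch=B027. stage columns in first-appearance order: cut, pack, paint, assemble; column 2 is pack.
Long rows with batch=B027, stage=pack: min(848, 595, 168) = 168.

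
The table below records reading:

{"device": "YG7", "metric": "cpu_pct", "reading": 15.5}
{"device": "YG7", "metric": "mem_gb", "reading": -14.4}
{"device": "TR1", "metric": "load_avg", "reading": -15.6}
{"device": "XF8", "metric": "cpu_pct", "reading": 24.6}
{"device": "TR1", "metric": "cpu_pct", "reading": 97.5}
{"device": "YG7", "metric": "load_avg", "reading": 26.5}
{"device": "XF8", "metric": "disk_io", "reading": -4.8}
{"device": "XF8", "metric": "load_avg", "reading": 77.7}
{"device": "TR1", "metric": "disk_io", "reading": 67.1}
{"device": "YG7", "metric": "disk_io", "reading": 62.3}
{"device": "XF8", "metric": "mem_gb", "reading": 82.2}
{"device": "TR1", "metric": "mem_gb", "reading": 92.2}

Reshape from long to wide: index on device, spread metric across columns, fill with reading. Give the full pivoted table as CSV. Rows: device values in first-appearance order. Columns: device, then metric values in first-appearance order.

Columns: device plus the 4 distinct metric values (cpu_pct, mem_gb, load_avg, disk_io).
For example, row YG7 column cpu_pct takes reading=15.5 from the long row (YG7, cpu_pct).

device,cpu_pct,mem_gb,load_avg,disk_io
YG7,15.5,-14.4,26.5,62.3
TR1,97.5,92.2,-15.6,67.1
XF8,24.6,82.2,77.7,-4.8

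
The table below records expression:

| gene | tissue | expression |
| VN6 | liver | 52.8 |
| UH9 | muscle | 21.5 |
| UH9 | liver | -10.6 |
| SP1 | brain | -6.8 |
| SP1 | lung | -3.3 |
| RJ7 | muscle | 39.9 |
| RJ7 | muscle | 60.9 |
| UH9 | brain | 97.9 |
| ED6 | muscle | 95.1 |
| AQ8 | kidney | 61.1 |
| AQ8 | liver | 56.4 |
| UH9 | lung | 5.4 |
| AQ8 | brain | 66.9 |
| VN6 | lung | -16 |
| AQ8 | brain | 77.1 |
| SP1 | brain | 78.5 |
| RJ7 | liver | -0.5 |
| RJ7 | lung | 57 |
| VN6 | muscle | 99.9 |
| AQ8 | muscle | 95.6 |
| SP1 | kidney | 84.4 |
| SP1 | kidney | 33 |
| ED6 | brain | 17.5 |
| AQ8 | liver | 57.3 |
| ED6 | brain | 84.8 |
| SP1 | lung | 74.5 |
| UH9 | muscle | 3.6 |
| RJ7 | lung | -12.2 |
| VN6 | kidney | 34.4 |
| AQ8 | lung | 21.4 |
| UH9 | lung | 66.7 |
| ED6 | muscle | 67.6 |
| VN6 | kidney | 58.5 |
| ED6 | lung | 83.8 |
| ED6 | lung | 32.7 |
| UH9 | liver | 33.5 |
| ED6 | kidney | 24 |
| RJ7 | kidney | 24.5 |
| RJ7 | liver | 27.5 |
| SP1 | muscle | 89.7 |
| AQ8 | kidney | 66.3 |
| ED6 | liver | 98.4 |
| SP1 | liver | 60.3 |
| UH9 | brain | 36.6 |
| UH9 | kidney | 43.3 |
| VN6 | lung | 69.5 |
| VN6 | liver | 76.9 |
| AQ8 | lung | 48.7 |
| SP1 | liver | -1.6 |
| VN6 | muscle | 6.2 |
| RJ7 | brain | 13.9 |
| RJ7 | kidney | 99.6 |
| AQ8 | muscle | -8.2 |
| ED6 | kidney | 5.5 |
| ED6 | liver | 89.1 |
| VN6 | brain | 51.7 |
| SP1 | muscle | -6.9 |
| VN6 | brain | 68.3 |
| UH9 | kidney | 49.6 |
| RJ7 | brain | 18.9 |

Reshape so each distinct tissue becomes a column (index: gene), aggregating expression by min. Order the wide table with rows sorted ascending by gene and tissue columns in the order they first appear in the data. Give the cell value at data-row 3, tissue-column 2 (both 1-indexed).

39.9

With rows sorted ascending by gene, row 3 is gene=RJ7. tissue columns in first-appearance order: liver, muscle, brain, lung, kidney; column 2 is muscle.
Long rows with gene=RJ7, tissue=muscle: min(39.9, 60.9) = 39.9.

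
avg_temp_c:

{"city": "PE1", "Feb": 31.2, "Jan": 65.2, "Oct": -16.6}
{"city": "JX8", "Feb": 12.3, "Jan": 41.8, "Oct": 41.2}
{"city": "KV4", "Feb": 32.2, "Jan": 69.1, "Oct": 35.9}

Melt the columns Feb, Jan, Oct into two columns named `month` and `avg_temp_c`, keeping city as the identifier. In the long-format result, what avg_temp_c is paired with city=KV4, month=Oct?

35.9

Unpivoting turns each (city, wide-column) pair into one long row.
The wide cell at row KV4, column Oct holds 35.9, so the long row (KV4, Oct) has avg_temp_c=35.9.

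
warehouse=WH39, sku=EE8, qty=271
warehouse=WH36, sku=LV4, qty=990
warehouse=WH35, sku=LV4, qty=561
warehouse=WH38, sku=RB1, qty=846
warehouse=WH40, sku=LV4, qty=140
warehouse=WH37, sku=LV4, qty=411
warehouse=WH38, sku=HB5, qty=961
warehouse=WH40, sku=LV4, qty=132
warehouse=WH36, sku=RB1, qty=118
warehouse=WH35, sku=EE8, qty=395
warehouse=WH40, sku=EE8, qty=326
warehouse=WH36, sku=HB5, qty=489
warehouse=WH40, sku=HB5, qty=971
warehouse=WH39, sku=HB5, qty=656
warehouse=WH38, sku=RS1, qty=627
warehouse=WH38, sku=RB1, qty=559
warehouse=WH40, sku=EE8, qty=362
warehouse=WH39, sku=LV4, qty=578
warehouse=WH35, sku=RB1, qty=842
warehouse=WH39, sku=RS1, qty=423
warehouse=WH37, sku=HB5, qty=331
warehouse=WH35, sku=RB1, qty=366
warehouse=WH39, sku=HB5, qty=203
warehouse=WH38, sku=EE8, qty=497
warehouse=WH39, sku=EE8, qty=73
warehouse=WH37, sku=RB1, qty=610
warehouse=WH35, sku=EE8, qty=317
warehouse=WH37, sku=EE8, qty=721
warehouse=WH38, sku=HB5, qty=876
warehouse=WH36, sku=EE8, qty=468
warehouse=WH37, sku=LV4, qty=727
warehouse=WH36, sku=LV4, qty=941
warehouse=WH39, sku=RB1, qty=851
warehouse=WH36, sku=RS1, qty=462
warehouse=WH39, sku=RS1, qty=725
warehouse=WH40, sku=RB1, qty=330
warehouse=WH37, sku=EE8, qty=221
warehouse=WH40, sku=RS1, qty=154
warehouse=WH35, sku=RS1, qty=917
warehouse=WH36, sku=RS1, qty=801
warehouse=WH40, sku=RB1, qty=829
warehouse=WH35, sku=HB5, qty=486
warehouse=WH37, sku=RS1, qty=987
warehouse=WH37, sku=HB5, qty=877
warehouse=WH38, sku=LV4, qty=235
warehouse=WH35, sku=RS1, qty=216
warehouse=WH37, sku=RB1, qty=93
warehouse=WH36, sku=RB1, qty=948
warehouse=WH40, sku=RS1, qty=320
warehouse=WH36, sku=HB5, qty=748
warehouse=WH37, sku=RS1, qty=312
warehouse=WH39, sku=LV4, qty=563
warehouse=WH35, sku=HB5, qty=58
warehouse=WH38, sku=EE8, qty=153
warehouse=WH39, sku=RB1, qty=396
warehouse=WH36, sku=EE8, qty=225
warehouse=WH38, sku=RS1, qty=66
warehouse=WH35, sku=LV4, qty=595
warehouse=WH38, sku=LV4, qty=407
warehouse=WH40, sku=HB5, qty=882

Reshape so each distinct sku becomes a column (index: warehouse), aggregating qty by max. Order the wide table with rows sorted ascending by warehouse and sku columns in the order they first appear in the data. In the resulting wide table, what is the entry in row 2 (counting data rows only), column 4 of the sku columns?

748

With rows sorted ascending by warehouse, row 2 is warehouse=WH36. sku columns in first-appearance order: EE8, LV4, RB1, HB5, RS1; column 4 is HB5.
Long rows with warehouse=WH36, sku=HB5: max(489, 748) = 748.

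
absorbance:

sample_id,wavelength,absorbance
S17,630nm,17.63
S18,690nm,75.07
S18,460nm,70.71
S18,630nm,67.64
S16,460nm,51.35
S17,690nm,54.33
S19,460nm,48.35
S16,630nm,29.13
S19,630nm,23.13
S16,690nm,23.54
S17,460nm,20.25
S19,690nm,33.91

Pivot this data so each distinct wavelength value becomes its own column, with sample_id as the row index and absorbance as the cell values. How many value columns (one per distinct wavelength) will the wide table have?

3 distinct wavelength values: 460nm, 630nm, 690nm.

3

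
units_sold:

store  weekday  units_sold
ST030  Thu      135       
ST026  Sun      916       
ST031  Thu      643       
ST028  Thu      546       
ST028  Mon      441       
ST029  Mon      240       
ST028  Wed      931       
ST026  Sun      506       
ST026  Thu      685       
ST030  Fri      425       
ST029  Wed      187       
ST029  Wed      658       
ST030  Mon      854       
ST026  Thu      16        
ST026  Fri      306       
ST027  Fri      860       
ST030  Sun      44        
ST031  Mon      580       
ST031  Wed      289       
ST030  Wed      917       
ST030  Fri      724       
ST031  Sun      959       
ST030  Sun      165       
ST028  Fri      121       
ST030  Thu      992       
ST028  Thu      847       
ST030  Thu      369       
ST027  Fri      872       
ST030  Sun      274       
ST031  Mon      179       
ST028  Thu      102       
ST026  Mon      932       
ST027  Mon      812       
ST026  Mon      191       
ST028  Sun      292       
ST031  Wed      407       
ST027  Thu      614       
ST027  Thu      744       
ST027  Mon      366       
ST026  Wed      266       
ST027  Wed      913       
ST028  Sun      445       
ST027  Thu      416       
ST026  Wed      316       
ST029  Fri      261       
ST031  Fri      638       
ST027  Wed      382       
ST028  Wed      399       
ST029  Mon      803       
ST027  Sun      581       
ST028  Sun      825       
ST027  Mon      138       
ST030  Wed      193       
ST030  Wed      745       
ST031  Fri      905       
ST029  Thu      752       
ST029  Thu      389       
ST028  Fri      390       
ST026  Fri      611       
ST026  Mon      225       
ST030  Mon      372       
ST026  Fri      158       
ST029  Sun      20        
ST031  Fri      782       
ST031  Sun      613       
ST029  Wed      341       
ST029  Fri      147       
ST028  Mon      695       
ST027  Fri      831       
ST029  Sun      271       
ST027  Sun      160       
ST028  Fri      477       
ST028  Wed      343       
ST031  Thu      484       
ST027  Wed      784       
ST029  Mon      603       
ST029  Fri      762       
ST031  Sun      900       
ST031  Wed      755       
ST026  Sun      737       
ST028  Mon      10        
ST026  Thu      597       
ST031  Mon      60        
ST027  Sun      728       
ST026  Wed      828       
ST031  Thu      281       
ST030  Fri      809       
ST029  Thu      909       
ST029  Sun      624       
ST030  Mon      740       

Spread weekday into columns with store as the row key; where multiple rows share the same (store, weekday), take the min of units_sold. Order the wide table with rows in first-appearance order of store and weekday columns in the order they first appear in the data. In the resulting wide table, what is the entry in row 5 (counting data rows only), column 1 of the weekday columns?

389

With rows in first-appearance order of store, row 5 is store=ST029. weekday columns in first-appearance order: Thu, Sun, Mon, Wed, Fri; column 1 is Thu.
Long rows with store=ST029, weekday=Thu: min(752, 389, 909) = 389.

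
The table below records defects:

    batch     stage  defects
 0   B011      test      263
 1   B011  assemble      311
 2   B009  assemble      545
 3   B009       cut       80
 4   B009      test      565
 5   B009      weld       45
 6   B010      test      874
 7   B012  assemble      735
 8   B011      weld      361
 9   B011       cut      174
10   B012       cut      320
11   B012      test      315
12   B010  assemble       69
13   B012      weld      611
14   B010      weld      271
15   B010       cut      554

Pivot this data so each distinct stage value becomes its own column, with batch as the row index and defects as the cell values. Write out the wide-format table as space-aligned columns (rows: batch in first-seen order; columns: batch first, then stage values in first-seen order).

Columns: batch plus the 4 distinct stage values (test, assemble, cut, weld).
For example, row B011 column test takes defects=263 from the long row (B011, test).

batch  test  assemble  cut  weld
B011   263   311       174  361 
B009   565   545       80   45  
B010   874   69        554  271 
B012   315   735       320  611 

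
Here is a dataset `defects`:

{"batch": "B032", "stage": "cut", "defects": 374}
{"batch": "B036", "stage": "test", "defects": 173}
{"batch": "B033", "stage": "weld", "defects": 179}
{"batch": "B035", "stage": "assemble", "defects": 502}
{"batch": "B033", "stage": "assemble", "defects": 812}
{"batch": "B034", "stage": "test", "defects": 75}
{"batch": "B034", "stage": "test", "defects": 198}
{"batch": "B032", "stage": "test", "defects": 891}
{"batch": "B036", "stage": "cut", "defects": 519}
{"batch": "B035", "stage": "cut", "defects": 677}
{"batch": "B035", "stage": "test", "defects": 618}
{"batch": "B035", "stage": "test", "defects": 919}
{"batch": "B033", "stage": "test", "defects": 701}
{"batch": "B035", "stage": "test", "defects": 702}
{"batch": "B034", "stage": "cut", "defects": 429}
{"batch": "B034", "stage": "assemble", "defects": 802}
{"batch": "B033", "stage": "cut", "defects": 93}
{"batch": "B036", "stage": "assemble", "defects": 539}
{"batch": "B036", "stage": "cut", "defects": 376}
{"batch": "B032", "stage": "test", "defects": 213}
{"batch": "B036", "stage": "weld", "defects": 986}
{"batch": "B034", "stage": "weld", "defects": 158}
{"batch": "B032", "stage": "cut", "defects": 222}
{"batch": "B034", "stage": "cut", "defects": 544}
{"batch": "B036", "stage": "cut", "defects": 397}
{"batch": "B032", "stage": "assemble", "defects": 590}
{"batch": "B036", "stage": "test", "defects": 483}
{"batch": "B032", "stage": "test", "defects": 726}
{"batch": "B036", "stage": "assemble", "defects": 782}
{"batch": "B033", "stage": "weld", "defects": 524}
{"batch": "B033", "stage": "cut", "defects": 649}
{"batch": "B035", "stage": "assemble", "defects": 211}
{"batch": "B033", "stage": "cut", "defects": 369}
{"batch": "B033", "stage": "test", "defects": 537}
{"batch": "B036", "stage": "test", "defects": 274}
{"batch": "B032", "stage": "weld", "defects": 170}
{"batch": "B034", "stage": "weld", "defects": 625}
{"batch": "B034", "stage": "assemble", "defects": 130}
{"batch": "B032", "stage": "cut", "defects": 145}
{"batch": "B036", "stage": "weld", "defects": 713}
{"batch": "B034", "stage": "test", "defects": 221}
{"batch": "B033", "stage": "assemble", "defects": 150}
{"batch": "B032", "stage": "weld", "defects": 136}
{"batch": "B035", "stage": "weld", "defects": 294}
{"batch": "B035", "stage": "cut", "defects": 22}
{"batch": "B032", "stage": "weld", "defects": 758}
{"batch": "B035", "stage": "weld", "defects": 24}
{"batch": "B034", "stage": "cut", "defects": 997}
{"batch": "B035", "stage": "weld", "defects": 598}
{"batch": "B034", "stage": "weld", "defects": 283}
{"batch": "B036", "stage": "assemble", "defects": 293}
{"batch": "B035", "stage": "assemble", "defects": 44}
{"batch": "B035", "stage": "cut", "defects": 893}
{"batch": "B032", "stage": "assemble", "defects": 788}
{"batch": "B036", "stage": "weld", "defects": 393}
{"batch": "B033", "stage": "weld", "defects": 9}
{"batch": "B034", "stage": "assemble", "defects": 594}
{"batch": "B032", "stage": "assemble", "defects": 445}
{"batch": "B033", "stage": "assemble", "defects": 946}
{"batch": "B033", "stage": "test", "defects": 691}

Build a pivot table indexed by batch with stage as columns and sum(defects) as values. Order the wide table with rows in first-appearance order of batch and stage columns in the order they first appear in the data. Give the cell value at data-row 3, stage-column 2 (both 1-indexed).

With rows in first-appearance order of batch, row 3 is batch=B033. stage columns in first-appearance order: cut, test, weld, assemble; column 2 is test.
Long rows with batch=B033, stage=test: 701 + 537 + 691 = 1929.

1929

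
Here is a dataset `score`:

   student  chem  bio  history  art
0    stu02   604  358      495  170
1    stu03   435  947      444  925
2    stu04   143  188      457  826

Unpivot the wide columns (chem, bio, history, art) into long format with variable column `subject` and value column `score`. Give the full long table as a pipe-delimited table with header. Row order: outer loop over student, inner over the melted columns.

| student | subject | score |
| stu02 | chem | 604 |
| stu02 | bio | 358 |
| stu02 | history | 495 |
| stu02 | art | 170 |
| stu03 | chem | 435 |
| stu03 | bio | 947 |
| stu03 | history | 444 |
| stu03 | art | 925 |
| stu04 | chem | 143 |
| stu04 | bio | 188 |
| stu04 | history | 457 |
| stu04 | art | 826 |

Each (student, column) pair becomes one row: 3 × 4 = 12 rows.
For example, (stu02, chem) → score=604.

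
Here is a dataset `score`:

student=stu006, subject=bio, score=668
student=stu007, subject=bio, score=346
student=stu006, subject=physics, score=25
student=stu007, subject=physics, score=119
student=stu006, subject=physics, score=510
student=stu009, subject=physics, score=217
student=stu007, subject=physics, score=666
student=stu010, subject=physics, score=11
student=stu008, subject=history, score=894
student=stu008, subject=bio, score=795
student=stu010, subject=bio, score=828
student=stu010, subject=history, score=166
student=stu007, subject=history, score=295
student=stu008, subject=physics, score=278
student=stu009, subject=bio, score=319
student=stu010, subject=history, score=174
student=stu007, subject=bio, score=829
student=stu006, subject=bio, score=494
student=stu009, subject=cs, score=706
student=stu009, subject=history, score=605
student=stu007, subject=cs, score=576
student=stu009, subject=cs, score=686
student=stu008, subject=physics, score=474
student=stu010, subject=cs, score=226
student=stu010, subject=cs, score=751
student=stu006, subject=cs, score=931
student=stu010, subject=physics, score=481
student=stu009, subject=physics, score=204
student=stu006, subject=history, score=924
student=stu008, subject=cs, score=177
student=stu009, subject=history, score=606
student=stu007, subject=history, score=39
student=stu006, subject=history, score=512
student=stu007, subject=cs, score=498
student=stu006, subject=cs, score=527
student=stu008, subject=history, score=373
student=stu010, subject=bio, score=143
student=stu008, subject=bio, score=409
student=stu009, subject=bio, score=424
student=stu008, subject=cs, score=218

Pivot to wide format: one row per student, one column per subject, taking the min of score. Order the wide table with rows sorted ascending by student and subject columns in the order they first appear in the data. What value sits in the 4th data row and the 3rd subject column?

With rows sorted ascending by student, row 4 is student=stu009. subject columns in first-appearance order: bio, physics, history, cs; column 3 is history.
Long rows with student=stu009, subject=history: min(605, 606) = 605.

605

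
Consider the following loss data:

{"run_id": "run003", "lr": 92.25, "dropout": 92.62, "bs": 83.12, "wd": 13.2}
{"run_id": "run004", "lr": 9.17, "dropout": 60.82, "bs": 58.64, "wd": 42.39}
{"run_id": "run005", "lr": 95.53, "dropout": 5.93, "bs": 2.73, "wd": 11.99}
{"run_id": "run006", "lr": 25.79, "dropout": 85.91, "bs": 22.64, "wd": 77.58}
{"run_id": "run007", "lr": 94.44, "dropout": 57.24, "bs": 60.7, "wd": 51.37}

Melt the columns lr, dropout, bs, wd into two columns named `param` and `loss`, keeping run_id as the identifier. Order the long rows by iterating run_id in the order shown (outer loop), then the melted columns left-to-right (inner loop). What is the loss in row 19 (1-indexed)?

60.7

20 rows total (5 × 4). Row 19: index ⌊(19-1)/4⌋ = 4 into run_id → run007; (19-1) mod 4 = 2 into the melted columns → bs.
So row 19 is (run007, bs, 60.7); loss = 60.7.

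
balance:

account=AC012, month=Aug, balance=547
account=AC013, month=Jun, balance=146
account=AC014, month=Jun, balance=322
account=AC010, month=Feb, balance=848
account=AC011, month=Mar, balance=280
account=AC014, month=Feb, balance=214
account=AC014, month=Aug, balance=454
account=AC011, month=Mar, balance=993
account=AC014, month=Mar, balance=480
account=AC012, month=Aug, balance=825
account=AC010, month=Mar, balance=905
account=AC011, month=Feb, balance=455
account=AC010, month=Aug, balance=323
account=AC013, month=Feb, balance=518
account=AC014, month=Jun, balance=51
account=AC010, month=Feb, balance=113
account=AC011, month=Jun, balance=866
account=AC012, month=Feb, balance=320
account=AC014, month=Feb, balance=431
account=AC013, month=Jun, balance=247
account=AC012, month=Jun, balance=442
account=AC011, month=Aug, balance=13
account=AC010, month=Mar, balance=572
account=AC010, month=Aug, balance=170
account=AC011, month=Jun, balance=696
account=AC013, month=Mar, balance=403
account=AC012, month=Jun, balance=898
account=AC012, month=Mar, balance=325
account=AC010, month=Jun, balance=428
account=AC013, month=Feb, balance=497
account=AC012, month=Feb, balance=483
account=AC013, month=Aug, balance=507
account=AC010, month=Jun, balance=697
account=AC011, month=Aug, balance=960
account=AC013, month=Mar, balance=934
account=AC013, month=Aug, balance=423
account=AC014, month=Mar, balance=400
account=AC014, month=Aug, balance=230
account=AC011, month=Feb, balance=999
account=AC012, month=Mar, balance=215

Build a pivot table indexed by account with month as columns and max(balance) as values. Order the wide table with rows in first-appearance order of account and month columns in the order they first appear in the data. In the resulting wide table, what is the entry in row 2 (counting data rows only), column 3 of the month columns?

With rows in first-appearance order of account, row 2 is account=AC013. month columns in first-appearance order: Aug, Jun, Feb, Mar; column 3 is Feb.
Long rows with account=AC013, month=Feb: max(518, 497) = 518.

518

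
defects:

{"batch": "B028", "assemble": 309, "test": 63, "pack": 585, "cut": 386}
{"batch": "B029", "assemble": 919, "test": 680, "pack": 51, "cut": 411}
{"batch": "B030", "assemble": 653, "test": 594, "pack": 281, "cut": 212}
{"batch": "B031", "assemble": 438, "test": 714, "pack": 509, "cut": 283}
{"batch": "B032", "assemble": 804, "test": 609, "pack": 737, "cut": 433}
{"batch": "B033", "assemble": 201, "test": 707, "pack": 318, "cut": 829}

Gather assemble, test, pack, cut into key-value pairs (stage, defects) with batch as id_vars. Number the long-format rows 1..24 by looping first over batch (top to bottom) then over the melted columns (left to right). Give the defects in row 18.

609

24 rows total (6 × 4). Row 18: index ⌊(18-1)/4⌋ = 4 into batch → B032; (18-1) mod 4 = 1 into the melted columns → test.
So row 18 is (B032, test, 609); defects = 609.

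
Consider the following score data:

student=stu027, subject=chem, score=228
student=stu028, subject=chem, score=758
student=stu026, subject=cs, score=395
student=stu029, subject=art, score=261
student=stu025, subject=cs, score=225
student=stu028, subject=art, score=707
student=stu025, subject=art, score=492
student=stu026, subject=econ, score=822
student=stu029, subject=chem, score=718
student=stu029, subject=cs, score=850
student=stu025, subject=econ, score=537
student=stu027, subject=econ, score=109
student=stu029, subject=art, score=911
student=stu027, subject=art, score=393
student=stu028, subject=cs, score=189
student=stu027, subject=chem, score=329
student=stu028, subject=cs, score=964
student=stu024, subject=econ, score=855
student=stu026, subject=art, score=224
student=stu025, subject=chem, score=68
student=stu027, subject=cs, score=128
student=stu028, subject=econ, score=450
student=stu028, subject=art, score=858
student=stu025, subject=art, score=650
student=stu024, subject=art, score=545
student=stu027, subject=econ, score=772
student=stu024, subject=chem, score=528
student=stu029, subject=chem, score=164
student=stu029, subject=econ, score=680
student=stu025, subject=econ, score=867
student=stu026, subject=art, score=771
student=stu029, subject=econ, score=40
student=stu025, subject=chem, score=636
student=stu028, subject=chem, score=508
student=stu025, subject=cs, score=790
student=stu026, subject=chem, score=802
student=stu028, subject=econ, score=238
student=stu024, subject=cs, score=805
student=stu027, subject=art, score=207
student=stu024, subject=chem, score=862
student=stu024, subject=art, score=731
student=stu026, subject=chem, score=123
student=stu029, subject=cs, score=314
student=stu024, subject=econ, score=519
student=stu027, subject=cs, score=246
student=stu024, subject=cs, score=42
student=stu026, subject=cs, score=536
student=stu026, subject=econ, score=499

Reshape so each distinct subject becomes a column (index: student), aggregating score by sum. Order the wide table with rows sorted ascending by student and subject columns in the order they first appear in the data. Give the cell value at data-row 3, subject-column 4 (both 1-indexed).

1321

With rows sorted ascending by student, row 3 is student=stu026. subject columns in first-appearance order: chem, cs, art, econ; column 4 is econ.
Long rows with student=stu026, subject=econ: 822 + 499 = 1321.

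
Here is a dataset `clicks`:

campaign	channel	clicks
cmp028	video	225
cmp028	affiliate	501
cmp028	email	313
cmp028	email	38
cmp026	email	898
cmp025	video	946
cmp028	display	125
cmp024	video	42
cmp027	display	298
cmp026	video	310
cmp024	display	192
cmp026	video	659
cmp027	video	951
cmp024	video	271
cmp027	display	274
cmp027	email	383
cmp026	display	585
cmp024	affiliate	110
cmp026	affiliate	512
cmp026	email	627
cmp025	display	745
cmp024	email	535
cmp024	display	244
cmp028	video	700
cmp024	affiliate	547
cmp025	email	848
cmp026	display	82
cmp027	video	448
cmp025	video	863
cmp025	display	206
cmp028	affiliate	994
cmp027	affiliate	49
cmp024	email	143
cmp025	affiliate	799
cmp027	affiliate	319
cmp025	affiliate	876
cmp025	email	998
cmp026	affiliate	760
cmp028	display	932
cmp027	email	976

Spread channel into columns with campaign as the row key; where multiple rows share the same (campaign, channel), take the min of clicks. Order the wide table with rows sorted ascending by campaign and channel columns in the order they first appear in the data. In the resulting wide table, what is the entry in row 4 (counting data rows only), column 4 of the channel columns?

With rows sorted ascending by campaign, row 4 is campaign=cmp027. channel columns in first-appearance order: video, affiliate, email, display; column 4 is display.
Long rows with campaign=cmp027, channel=display: min(298, 274) = 274.

274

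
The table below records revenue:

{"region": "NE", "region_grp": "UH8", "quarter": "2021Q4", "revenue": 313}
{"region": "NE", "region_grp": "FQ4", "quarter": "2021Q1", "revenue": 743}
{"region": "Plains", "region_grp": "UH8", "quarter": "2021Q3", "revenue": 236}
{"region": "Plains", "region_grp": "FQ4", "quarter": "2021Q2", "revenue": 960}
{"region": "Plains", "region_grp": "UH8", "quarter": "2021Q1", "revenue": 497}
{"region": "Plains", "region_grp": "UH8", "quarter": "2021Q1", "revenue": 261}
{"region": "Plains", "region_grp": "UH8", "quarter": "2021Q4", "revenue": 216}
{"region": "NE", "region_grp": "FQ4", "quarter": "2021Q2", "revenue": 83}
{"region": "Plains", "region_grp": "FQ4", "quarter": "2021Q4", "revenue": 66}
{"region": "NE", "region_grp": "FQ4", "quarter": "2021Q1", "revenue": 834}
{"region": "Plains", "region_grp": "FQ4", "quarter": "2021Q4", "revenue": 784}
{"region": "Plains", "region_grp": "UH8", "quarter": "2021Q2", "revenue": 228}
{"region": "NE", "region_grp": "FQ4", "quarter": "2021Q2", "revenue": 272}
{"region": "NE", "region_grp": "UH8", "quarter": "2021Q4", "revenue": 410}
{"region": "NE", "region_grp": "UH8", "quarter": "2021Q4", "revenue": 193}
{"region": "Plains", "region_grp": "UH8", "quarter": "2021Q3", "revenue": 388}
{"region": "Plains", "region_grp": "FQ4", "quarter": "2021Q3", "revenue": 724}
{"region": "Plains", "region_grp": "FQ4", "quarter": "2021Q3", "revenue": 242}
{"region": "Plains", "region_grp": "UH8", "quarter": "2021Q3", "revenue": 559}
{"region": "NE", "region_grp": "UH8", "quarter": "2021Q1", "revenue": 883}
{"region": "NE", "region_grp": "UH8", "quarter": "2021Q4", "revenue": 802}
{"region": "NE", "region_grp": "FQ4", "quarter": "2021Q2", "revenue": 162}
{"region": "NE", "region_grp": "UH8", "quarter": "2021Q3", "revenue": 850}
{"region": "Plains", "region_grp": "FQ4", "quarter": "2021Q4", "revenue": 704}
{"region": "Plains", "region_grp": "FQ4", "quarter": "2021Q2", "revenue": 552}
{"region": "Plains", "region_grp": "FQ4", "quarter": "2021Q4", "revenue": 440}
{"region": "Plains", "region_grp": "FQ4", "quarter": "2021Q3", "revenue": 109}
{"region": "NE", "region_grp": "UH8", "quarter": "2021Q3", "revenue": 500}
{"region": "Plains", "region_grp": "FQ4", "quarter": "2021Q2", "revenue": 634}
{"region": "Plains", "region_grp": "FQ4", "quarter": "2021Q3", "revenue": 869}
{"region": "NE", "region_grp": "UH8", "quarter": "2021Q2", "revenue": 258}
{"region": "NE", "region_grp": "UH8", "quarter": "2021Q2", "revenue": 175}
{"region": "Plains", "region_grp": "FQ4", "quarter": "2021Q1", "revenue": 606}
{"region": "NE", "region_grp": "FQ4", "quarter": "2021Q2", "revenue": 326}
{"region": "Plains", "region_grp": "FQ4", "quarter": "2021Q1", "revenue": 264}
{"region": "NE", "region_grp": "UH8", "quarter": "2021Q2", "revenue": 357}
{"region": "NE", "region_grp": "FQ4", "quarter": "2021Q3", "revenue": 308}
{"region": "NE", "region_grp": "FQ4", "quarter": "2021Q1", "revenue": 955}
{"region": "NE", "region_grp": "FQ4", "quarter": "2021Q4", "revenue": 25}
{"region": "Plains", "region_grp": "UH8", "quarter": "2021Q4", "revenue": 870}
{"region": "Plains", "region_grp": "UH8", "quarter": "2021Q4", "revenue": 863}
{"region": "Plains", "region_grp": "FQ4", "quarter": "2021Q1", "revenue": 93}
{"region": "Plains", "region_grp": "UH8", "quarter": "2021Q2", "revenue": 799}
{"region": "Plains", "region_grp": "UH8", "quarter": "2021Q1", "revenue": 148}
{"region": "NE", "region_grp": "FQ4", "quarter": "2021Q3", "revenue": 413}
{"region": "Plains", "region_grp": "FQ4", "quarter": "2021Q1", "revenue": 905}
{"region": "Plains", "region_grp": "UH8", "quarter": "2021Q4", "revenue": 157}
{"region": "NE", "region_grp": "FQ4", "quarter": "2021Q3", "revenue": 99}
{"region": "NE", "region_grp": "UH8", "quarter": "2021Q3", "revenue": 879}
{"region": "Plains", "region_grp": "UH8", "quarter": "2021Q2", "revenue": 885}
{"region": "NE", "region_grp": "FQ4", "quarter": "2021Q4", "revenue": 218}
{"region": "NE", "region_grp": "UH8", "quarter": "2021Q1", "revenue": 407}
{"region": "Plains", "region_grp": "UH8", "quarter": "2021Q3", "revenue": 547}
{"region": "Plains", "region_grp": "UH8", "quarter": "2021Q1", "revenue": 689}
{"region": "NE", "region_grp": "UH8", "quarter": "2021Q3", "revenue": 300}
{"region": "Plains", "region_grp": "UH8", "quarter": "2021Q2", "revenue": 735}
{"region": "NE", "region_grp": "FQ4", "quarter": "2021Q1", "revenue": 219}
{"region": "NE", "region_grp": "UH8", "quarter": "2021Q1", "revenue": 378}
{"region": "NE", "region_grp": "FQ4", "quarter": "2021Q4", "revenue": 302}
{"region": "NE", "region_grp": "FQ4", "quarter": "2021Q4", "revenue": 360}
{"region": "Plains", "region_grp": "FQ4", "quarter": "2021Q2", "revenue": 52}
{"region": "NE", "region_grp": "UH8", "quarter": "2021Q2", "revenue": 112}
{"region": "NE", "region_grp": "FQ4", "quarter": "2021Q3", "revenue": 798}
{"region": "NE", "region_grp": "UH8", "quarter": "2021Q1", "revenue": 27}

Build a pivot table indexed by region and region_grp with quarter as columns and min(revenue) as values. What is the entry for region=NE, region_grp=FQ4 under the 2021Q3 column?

99

Rows with region=NE, region_grp=FQ4 and quarter=2021Q3: revenue values are 308, 413, 99, 798.
min(308, 413, 99, 798) = 99.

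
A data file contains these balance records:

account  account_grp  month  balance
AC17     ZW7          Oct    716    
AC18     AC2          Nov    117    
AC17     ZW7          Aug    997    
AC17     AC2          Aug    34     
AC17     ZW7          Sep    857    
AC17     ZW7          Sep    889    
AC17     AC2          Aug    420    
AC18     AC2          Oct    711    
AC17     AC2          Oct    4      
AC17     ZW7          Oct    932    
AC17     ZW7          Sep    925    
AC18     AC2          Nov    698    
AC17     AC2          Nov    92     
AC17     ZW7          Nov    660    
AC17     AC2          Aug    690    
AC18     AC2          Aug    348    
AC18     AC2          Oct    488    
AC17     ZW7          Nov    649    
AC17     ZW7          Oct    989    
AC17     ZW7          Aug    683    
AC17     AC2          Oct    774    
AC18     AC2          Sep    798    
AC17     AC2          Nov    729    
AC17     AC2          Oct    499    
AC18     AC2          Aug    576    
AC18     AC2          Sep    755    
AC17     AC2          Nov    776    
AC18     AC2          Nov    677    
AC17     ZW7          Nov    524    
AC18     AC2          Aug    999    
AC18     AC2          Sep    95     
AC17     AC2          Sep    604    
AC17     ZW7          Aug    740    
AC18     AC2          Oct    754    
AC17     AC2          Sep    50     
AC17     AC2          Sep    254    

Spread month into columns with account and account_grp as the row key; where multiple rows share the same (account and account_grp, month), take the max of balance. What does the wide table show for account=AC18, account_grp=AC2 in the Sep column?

Rows with account=AC18, account_grp=AC2 and month=Sep: balance values are 798, 755, 95.
max(798, 755, 95) = 798.

798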